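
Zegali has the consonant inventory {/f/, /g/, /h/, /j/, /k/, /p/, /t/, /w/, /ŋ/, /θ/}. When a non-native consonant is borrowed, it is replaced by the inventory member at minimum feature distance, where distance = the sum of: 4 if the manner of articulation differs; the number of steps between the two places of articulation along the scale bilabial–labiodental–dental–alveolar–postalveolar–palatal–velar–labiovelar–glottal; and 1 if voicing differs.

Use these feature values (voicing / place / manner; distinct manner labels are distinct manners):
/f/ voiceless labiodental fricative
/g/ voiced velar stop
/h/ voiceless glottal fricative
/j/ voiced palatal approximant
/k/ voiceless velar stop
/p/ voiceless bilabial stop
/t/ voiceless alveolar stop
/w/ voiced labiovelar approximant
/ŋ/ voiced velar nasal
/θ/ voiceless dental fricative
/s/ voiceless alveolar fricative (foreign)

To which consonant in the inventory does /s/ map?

θ

/θ/ is closest: same manner (fricative), place distance 1 (alveolar→dental), same voicing; total 1. Next closest is /f/ at distance 2.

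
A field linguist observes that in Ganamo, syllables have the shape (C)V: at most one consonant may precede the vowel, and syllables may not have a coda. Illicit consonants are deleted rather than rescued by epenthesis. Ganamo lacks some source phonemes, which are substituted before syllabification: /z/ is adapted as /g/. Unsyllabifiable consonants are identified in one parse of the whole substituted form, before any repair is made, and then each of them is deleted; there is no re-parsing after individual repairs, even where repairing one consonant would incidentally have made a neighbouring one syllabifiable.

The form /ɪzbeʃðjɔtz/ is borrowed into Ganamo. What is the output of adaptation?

ɪbejɔ

Substitution: /z/ → /g/, giving /ɪgbeʃðjɔtg/.
The consonants /g/, /ʃ/, /ð/, /t/, /g/ cannot be parsed into a legal (C)V syllable (no codas are permitted; onsets are limited to one consonant).
Deleting the stranded consonants removes /g/, /ʃ/, /ð/, /t/, /g/.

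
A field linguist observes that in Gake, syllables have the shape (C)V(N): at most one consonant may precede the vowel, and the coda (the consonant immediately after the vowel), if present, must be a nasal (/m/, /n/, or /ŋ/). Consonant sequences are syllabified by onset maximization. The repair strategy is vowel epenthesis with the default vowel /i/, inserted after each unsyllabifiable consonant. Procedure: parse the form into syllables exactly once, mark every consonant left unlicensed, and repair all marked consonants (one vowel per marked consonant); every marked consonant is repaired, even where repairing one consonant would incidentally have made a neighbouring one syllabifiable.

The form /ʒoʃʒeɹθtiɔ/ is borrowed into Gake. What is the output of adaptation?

Syllabifying with onset maximization leaves /ʃ/, /ɹ/, /θ/ stranded (only a nasal (/m/, /n/, or /ŋ/) is licensed in coda position; onsets are limited to one consonant).
Each unlicensed consonant becomes the onset of a new syllable: /ʃ/ → /ʃi/, /ɹ/ → /ɹi/, /θ/ → /θi/.

ʒoʃiʒeɹiθitiɔ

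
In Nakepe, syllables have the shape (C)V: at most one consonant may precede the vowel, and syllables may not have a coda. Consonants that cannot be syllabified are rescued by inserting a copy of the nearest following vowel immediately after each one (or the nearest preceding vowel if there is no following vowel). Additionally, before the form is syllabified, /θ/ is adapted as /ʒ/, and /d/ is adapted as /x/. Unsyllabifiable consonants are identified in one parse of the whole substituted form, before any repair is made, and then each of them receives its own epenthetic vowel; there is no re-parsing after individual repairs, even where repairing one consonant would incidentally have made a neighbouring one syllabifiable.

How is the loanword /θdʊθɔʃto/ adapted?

Substitution: /θ/ → /ʒ/, /d/ → /x/, giving /ʒxʊʒɔʃto/.
Syllabifying with onset maximization leaves /ʒ/, /ʃ/ stranded (no codas are permitted; onsets are limited to one consonant).
Epenthesis after each stranded consonant: /ʒ/ → /ʒʊ/, /ʃ/ → /ʃo/.

ʒʊxʊʒɔʃoto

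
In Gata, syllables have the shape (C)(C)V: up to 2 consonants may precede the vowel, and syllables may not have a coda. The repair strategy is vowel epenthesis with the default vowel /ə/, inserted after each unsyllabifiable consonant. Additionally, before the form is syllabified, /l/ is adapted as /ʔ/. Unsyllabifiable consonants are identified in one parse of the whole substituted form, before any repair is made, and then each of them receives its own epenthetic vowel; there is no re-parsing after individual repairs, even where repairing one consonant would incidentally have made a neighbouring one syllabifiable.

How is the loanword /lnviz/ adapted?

Substitution: /l/ → /ʔ/, giving /ʔnviz/.
Syllabifying with onset maximization leaves /ʔ/, /z/ stranded (no codas are permitted; onsets may contain at most 2 consonants).
Epenthesis after each stranded consonant: /ʔ/ → /ʔə/, /z/ → /zə/.

ʔənvizə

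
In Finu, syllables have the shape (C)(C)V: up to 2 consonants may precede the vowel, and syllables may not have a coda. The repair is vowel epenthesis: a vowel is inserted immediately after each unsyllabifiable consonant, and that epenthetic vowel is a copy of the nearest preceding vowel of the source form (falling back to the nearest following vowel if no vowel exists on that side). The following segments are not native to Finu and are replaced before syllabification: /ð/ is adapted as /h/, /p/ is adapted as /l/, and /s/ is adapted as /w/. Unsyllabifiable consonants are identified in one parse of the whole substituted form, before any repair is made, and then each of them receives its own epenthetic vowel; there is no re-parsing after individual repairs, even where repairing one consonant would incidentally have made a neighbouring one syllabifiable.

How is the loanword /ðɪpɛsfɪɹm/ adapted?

Substitution: /ð/ → /h/, /p/ → /l/, /s/ → /w/, giving /hɪlɛwfɪɹm/.
Syllabifying with onset maximization leaves /ɹ/, /m/ stranded (no codas are permitted; onsets may contain at most 2 consonants).
Epenthesis after each stranded consonant: /ɹ/ → /ɹɪ/, /m/ → /mɪ/.

hɪlɛwfɪɹɪmɪ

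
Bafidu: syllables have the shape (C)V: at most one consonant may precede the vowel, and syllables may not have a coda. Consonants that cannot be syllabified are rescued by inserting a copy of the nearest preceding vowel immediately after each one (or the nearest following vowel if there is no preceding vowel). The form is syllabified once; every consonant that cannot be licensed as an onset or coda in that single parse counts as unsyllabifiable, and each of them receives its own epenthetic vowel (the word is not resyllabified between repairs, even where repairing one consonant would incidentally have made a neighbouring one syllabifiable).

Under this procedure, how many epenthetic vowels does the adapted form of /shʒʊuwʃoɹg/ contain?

The unsyllabifiable consonants are /s/, /h/, /w/, /ɹ/, /g/; each receives one epenthetic vowel.

5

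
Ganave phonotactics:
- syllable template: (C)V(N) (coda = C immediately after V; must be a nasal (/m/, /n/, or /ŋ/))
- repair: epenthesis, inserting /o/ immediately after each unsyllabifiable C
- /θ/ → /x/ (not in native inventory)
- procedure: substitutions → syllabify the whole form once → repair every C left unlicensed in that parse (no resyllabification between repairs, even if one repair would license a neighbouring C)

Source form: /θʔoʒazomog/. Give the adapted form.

xoʔoʒazomogo

Substitution: /θ/ → /x/, giving /xʔoʒazomog/.
Syllabifying with onset maximization leaves /x/, /g/ stranded (only a nasal (/m/, /n/, or /ŋ/) is licensed in coda position; onsets are limited to one consonant).
Each unlicensed consonant becomes the onset of a new syllable: /x/ → /xo/, /g/ → /go/.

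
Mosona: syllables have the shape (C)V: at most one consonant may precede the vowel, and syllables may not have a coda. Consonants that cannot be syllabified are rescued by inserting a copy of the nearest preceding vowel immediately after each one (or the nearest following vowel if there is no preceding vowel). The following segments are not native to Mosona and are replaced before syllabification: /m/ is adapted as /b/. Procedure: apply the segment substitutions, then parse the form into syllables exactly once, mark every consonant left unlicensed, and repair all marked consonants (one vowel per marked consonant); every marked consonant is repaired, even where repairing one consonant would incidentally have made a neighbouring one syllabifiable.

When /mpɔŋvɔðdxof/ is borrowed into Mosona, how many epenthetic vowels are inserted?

5

After substitution the input is /bpɔŋvɔðdxof/.
The unsyllabifiable consonants are /b/, /ŋ/, /ð/, /d/, /f/; each receives one epenthetic vowel.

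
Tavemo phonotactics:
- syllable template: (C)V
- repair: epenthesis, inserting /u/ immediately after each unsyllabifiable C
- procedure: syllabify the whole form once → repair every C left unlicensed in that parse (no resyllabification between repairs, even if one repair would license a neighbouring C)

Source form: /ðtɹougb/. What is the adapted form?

The consonants /ð/, /t/, /g/, /b/ cannot be parsed into a legal (C)V syllable (no codas are permitted; onsets are limited to one consonant).
Epenthesis after each stranded consonant: /ð/ → /ðu/, /t/ → /tu/, /g/ → /gu/, /b/ → /bu/.

ðutuɹougubu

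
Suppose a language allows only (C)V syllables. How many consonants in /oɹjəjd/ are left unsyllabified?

Under (C)V, the unsyllabifiable consonants are /ɹ/, /j/, /d/ (no codas are permitted; onsets are limited to one consonant).

3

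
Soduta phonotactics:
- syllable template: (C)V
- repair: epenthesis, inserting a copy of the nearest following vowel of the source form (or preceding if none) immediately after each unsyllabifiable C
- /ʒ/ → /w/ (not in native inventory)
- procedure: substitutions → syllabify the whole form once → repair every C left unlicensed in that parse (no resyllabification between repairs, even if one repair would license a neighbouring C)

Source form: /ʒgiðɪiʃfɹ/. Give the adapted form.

wigiðɪiʃifiɹi

Substitution: /ʒ/ → /w/, giving /wgiðɪiʃfɹ/.
Syllabifying with onset maximization leaves /w/, /ʃ/, /f/, /ɹ/ stranded (no codas are permitted; onsets are limited to one consonant).
Inserting the epenthetic vowel yields /w/ → /wi/, /ʃ/ → /ʃi/, /f/ → /fi/, /ɹ/ → /ɹi/.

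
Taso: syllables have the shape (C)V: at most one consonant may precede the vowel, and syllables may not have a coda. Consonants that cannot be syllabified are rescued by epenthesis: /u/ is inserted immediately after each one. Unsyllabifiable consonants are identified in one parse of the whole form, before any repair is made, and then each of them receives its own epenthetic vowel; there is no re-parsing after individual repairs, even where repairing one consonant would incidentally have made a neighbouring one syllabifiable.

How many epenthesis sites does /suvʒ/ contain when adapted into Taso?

The unsyllabifiable consonants are /v/, /ʒ/; each receives one epenthetic vowel.

2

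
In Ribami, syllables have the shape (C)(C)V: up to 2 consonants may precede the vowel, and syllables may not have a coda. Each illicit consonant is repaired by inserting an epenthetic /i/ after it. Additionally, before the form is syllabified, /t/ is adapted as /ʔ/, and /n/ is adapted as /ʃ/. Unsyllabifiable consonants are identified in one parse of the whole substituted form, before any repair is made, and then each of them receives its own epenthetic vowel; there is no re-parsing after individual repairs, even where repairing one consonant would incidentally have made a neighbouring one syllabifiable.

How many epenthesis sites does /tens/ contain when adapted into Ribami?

After substitution the input is /ʔeʃs/.
The unsyllabifiable consonants are /ʃ/, /s/; each receives one epenthetic vowel.

2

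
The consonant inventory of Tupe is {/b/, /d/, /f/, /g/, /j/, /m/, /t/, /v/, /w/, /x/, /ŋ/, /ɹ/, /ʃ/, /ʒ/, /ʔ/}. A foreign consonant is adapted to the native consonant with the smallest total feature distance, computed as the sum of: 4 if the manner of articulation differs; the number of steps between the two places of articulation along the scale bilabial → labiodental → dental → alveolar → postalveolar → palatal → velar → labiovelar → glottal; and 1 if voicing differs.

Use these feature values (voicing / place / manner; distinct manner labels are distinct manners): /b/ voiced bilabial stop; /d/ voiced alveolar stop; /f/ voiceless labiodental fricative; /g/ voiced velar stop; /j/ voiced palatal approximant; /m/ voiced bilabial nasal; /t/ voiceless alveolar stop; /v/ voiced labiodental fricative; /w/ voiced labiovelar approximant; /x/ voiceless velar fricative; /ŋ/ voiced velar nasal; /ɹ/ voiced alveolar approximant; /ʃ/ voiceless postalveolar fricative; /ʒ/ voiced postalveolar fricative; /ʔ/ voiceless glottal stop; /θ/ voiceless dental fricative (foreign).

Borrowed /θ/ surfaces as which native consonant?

f

/f/ is closest: same manner (fricative), place distance 1 (dental→labiodental), same voicing; total 1. Next closest is /v/ at distance 2.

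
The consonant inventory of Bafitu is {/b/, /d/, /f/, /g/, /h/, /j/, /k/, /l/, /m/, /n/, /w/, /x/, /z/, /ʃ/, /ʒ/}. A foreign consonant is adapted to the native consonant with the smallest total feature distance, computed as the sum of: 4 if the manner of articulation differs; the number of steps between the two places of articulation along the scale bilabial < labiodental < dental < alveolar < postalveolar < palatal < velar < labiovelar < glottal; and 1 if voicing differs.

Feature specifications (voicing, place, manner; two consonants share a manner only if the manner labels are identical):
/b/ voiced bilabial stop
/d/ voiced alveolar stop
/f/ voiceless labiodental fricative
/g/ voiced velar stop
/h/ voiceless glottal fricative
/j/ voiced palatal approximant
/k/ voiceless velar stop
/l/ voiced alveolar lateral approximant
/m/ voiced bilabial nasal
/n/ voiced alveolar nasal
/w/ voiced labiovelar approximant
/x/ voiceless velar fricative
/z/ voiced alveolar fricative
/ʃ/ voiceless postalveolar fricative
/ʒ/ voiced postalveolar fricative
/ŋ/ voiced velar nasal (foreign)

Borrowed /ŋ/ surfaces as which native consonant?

n

/n/ is closest: same manner (nasal), place distance 3 (velar→alveolar), same voicing; total 3. Next closest is /g/ at distance 4.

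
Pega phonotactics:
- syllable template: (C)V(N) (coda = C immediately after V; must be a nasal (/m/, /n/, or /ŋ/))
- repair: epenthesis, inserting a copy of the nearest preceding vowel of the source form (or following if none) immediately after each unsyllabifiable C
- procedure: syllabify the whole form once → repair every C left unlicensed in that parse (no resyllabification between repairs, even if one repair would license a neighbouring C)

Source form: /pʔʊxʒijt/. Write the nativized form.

pʊʔʊxʊʒijiti

Syllabifying with onset maximization leaves /p/, /x/, /j/, /t/ stranded (only a nasal (/m/, /n/, or /ŋ/) is licensed in coda position; onsets are limited to one consonant).
Epenthesis after each stranded consonant: /p/ → /pʊ/, /x/ → /xʊ/, /j/ → /ji/, /t/ → /ti/.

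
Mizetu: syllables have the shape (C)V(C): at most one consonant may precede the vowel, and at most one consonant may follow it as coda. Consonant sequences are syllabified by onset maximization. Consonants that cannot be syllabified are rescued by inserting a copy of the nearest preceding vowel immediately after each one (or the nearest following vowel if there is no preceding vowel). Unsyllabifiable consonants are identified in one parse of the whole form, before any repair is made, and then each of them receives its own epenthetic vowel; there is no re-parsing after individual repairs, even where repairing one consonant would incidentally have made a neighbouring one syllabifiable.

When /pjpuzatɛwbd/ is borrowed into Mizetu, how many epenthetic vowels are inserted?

4

The unsyllabifiable consonants are /p/, /j/, /b/, /d/; each receives one epenthetic vowel.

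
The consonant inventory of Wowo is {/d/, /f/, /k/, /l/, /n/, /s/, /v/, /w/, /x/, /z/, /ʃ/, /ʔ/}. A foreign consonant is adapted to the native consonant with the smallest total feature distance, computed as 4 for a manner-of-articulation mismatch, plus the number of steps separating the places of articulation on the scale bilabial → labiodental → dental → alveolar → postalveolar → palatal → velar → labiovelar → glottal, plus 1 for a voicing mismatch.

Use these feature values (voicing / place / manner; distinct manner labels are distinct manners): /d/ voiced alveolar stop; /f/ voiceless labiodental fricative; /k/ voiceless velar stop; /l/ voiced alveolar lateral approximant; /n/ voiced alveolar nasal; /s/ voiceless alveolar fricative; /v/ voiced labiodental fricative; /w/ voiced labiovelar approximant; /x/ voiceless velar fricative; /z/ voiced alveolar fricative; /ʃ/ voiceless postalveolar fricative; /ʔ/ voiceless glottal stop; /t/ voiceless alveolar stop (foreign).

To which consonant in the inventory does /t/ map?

d

/d/ is closest: same manner (stop), place distance 0 (alveolar→alveolar), voicing differs (+1); total 1. Next closest is /k/ at distance 3.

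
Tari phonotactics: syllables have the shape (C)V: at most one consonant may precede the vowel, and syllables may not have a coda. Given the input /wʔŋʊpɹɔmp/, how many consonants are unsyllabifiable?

5

The consonants /w/, /ʔ/, /p/, /m/, /p/ cannot be parsed into a legal (C)V syllable (no codas are permitted; onsets are limited to one consonant).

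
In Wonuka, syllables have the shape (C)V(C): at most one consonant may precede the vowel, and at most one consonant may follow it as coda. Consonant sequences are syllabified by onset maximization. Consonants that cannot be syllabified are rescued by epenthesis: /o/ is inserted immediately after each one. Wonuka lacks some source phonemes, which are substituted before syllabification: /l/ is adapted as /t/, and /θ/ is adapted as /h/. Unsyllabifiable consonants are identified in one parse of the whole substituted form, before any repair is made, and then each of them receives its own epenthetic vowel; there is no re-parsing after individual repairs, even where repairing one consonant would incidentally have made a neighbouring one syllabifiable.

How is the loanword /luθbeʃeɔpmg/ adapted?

Substitution: /l/ → /t/, /θ/ → /h/, giving /tuhbeʃeɔpmg/.
Under (C)V(C), the unsyllabifiable consonants are /m/, /g/ (at most one coda consonant is licensed; onsets are limited to one consonant).
Epenthesis after each stranded consonant: /m/ → /mo/, /g/ → /go/.

tuhbeʃeɔpmogo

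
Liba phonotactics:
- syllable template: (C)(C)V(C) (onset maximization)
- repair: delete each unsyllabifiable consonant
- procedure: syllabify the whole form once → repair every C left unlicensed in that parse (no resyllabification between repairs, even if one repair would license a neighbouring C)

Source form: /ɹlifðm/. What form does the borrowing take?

Under (C)(C)V(C), the unsyllabifiable consonants are /ð/, /m/ (at most one coda consonant is licensed; onsets may contain at most 2 consonants).
Each unlicensed consonant is deleted: /ð/, /m/.

ɹlif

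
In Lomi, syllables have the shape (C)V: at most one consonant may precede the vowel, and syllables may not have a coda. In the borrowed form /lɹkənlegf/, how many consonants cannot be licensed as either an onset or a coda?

The consonants /l/, /ɹ/, /n/, /g/, /f/ cannot be parsed into a legal (C)V syllable (no codas are permitted; onsets are limited to one consonant).

5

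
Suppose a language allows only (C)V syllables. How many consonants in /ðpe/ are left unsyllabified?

1

Under (C)V, the unsyllabifiable consonants are /ð/ (no codas are permitted; onsets are limited to one consonant).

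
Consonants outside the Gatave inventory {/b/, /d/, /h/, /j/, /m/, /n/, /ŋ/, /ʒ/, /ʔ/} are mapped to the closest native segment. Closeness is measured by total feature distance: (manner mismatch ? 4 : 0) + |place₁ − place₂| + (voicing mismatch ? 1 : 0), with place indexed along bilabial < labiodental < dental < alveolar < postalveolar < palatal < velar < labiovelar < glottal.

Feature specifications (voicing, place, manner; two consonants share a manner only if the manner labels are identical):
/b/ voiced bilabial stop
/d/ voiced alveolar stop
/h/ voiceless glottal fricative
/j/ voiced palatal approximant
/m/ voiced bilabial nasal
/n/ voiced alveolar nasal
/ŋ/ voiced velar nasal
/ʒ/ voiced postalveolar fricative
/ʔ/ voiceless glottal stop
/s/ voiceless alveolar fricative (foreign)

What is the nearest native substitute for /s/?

ʒ

/ʒ/ is closest: same manner (fricative), place distance 1 (alveolar→postalveolar), voicing differs (+1); total 2. Next closest is /d/ at distance 5.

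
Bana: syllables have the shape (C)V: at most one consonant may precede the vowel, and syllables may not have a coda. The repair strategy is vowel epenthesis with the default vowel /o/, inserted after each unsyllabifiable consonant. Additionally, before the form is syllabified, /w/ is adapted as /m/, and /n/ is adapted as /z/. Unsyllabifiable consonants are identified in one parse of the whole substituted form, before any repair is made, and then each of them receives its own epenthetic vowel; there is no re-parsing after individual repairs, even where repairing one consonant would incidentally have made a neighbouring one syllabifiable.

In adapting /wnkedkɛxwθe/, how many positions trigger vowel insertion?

After substitution the input is /mzkedkɛxmθe/.
The unsyllabifiable consonants are /m/, /z/, /d/, /x/, /m/; each receives one epenthetic vowel.

5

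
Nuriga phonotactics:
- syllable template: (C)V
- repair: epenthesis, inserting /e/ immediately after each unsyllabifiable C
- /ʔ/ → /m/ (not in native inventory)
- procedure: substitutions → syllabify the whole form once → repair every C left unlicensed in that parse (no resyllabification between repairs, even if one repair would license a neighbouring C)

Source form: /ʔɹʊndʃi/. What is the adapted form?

Substitution: /ʔ/ → /m/, giving /mɹʊndʃi/.
The consonants /m/, /n/, /d/ cannot be parsed into a legal (C)V syllable (no codas are permitted; onsets are limited to one consonant).
Epenthesis after each stranded consonant: /m/ → /me/, /n/ → /ne/, /d/ → /de/.

meɹʊnedeʃi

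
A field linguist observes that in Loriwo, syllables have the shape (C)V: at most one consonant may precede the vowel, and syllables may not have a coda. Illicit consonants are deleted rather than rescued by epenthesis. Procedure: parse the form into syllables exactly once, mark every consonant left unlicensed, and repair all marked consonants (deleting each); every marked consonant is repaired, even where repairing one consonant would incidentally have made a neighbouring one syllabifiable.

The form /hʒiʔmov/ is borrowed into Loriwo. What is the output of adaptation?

Under (C)V, the unsyllabifiable consonants are /h/, /ʔ/, /v/ (no codas are permitted; onsets are limited to one consonant).
Deleting the stranded consonants removes /h/, /ʔ/, /v/.

ʒimo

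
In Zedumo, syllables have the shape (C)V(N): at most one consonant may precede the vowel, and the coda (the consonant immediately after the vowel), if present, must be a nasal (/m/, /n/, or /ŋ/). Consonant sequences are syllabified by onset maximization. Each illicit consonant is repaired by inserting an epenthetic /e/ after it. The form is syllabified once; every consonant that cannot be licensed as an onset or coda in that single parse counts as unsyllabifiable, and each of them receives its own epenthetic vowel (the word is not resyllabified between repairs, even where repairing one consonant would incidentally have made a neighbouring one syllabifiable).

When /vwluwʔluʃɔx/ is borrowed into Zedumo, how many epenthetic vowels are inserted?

5

The unsyllabifiable consonants are /v/, /w/, /w/, /ʔ/, /x/; each receives one epenthetic vowel.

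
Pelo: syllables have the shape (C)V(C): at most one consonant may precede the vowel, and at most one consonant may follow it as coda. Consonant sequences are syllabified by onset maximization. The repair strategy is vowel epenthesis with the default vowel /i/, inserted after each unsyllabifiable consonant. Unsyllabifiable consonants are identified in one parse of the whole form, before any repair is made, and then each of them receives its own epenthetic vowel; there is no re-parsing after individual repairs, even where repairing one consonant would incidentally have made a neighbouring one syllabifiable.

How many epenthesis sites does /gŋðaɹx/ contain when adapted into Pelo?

The unsyllabifiable consonants are /g/, /ŋ/, /x/; each receives one epenthetic vowel.

3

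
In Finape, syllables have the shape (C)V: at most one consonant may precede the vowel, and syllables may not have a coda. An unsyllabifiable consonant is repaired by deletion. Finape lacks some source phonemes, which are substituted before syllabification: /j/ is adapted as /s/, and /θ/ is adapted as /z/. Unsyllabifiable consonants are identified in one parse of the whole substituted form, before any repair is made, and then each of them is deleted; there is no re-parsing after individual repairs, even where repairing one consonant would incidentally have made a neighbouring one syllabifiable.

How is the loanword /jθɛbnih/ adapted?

Substitution: /j/ → /s/, /θ/ → /z/, giving /szɛbnih/.
The consonants /s/, /b/, /h/ cannot be parsed into a legal (C)V syllable (no codas are permitted; onsets are limited to one consonant).
Deleting the stranded consonants removes /s/, /b/, /h/.

zɛni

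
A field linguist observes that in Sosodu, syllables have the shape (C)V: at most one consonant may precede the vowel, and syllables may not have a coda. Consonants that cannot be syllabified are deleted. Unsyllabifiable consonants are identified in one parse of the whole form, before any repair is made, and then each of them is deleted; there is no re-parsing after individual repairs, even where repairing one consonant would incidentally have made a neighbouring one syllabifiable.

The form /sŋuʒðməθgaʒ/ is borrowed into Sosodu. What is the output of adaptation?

ŋuməga

Under (C)V, the unsyllabifiable consonants are /s/, /ʒ/, /ð/, /θ/, /ʒ/ (no codas are permitted; onsets are limited to one consonant).
Deleting the stranded consonants removes /s/, /ʒ/, /ð/, /θ/, /ʒ/.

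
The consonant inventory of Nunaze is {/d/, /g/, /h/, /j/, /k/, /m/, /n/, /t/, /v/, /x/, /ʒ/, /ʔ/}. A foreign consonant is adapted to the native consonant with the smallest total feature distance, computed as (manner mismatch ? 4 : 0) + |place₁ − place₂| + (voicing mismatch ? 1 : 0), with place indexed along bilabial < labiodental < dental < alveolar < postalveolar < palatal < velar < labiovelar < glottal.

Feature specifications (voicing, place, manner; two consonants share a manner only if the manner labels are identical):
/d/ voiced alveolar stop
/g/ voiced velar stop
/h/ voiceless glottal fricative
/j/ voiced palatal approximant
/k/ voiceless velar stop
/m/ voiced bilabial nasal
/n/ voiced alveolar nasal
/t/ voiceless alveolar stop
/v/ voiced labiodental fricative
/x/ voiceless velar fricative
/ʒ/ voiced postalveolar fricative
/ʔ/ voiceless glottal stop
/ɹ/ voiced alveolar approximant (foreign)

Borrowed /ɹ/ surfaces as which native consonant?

j

/j/ is closest: same manner (approximant), place distance 2 (alveolar→palatal), same voicing; total 2. Next closest is /d/ at distance 4.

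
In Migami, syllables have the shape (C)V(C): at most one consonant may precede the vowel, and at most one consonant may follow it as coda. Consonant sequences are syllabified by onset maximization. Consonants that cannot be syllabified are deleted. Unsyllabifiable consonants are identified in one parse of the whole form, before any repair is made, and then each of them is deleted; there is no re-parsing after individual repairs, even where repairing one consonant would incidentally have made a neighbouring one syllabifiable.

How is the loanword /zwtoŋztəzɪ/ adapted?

toŋtəzɪ

Under (C)V(C), the unsyllabifiable consonants are /z/, /w/, /z/ (at most one coda consonant is licensed; onsets are limited to one consonant).
Each unlicensed consonant is deleted: /z/, /w/, /z/.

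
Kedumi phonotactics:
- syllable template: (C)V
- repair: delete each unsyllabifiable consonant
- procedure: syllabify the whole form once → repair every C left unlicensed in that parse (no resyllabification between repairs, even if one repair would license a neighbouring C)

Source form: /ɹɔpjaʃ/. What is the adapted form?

Under (C)V, the unsyllabifiable consonants are /p/, /ʃ/ (no codas are permitted; onsets are limited to one consonant).
Deleting the stranded consonants removes /p/, /ʃ/.

ɹɔja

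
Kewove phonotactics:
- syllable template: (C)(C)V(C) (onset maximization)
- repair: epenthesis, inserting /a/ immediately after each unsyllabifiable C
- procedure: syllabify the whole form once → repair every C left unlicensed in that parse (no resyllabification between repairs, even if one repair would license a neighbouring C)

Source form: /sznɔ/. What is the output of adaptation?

Under (C)(C)V(C), the unsyllabifiable consonants are /s/ (at most one coda consonant is licensed; onsets may contain at most 2 consonants).
Each unlicensed consonant becomes the onset of a new syllable: /s/ → /sa/.

saznɔ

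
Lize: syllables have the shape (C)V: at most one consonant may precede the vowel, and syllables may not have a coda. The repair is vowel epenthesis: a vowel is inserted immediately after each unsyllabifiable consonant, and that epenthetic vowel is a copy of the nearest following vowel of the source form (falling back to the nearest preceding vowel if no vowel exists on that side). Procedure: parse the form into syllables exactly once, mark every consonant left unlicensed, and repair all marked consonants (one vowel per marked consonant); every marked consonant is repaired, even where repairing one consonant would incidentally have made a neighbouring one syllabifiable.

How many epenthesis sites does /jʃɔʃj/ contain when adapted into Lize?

The unsyllabifiable consonants are /j/, /ʃ/, /j/; each receives one epenthetic vowel.

3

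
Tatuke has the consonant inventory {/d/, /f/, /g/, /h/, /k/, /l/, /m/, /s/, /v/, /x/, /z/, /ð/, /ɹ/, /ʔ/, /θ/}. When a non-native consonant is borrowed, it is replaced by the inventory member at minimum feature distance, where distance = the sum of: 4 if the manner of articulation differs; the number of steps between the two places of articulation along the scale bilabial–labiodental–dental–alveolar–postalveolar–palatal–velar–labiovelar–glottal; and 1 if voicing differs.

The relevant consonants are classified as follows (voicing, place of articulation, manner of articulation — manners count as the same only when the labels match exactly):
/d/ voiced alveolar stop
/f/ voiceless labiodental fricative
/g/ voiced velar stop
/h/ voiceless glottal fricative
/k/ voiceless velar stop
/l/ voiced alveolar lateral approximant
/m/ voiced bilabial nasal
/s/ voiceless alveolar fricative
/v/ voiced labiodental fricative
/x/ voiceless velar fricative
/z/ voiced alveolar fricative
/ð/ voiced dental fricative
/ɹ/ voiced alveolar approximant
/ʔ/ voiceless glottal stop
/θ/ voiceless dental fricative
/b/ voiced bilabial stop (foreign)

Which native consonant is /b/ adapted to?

/d/ is closest: same manner (stop), place distance 3 (bilabial→alveolar), same voicing; total 3. Next closest is /m/ at distance 4.

d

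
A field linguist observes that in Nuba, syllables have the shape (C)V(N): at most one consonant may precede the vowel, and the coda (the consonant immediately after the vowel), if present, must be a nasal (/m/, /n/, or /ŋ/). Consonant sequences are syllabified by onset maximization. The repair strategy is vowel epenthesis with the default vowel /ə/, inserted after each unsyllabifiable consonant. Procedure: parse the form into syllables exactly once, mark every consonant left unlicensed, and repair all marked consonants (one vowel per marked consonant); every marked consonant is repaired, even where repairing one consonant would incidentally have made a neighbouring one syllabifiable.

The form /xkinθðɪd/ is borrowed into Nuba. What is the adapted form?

Under (C)V(N), the unsyllabifiable consonants are /x/, /θ/, /d/ (only a nasal (/m/, /n/, or /ŋ/) is licensed in coda position; onsets are limited to one consonant).
Each unlicensed consonant becomes the onset of a new syllable: /x/ → /xə/, /θ/ → /θə/, /d/ → /də/.

xəkinθəðɪdə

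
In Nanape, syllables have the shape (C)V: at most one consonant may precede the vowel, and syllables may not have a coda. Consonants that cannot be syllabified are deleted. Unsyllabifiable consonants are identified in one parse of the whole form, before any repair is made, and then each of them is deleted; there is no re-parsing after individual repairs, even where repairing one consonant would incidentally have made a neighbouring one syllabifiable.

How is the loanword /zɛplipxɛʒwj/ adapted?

zɛlixɛ

The consonants /p/, /p/, /ʒ/, /w/, /j/ cannot be parsed into a legal (C)V syllable (no codas are permitted; onsets are limited to one consonant).
Deleting the stranded consonants removes /p/, /p/, /ʒ/, /w/, /j/.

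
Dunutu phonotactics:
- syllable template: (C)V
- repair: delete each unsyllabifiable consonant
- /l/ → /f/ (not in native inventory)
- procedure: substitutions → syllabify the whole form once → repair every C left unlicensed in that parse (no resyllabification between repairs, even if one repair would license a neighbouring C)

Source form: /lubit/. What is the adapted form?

Substitution: /l/ → /f/, giving /fubit/.
The consonants /t/ cannot be parsed into a legal (C)V syllable (no codas are permitted; onsets are limited to one consonant).
Deletion applies to /t/.

fubi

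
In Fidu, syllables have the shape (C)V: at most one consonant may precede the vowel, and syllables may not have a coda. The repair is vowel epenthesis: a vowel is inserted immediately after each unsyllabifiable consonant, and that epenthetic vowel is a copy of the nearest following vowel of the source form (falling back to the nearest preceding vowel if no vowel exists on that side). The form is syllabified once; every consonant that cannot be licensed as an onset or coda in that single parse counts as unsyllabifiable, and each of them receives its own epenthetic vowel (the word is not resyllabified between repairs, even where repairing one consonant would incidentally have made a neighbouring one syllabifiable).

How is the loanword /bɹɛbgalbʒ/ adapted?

bɛɹɛbagalabaʒa

Syllabifying with onset maximization leaves /b/, /b/, /l/, /b/, /ʒ/ stranded (no codas are permitted; onsets are limited to one consonant).
Each unlicensed consonant becomes the onset of a new syllable: /b/ → /bɛ/, /b/ → /ba/, /l/ → /la/, /b/ → /ba/, /ʒ/ → /ʒa/.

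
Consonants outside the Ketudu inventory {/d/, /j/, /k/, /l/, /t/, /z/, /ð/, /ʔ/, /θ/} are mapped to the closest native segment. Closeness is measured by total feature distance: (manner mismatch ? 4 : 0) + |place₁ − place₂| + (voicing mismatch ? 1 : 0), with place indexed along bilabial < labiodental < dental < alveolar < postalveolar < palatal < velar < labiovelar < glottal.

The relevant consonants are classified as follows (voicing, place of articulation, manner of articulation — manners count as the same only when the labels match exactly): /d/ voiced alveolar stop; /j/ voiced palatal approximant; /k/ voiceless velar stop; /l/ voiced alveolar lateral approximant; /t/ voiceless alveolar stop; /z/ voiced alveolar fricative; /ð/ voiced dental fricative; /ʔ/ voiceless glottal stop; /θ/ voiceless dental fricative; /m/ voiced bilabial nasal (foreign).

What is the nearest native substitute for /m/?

/ð/ is closest: manner differs (nasal→fricative, +4), place distance 2 (bilabial→dental), same voicing; total 6. Next closest is /d/ at distance 7.

ð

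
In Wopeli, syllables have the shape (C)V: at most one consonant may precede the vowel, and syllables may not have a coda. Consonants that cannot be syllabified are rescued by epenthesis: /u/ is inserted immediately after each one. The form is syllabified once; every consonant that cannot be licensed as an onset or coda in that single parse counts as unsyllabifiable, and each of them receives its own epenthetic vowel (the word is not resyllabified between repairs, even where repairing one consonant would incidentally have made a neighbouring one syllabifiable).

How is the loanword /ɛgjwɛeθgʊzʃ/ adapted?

Under (C)V, the unsyllabifiable consonants are /g/, /j/, /θ/, /z/, /ʃ/ (no codas are permitted; onsets are limited to one consonant).
Each unlicensed consonant becomes the onset of a new syllable: /g/ → /gu/, /j/ → /ju/, /θ/ → /θu/, /z/ → /zu/, /ʃ/ → /ʃu/.

ɛgujuwɛeθugʊzuʃu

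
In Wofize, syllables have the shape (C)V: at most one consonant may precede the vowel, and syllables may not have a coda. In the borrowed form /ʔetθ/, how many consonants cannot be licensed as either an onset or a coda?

The consonants /t/, /θ/ cannot be parsed into a legal (C)V syllable (no codas are permitted; onsets are limited to one consonant).

2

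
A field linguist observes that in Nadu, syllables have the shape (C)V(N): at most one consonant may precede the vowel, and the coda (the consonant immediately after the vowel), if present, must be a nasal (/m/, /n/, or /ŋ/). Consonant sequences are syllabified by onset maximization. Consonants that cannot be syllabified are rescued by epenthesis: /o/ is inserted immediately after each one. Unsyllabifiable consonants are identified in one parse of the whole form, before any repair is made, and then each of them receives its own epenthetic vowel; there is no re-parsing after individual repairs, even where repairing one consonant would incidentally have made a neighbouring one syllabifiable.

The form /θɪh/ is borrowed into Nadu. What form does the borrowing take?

θɪho

Syllabifying with onset maximization leaves /h/ stranded (only a nasal (/m/, /n/, or /ŋ/) is licensed in coda position; onsets are limited to one consonant).
Inserting the epenthetic vowel yields /h/ → /ho/.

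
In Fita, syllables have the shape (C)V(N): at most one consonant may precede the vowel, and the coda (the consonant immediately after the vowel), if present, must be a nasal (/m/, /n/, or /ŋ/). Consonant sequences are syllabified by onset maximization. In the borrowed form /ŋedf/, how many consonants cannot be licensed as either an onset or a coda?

The consonants /d/, /f/ cannot be parsed into a legal (C)V(N) syllable (only a nasal (/m/, /n/, or /ŋ/) is licensed in coda position; onsets are limited to one consonant).

2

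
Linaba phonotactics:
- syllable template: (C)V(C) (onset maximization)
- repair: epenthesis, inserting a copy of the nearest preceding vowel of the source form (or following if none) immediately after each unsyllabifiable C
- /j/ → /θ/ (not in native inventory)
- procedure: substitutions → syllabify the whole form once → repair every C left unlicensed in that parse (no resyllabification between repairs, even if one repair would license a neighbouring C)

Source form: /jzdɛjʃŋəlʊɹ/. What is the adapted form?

Substitution: /j/ → /θ/, giving /θzdɛθʃŋəlʊɹ/.
Syllabifying with onset maximization leaves /θ/, /z/, /ʃ/ stranded (at most one coda consonant is licensed; onsets are limited to one consonant).
Epenthesis after each stranded consonant: /θ/ → /θɛ/, /z/ → /zɛ/, /ʃ/ → /ʃɛ/.

θɛzɛdɛθʃɛŋəlʊɹ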